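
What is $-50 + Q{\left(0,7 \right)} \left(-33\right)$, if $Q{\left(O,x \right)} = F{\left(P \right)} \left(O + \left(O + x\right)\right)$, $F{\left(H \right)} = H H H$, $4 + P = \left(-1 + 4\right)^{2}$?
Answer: $-28925$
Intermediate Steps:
$P = 5$ ($P = -4 + \left(-1 + 4\right)^{2} = -4 + 3^{2} = -4 + 9 = 5$)
$F{\left(H \right)} = H^{3}$ ($F{\left(H \right)} = H^{2} H = H^{3}$)
$Q{\left(O,x \right)} = 125 x + 250 O$ ($Q{\left(O,x \right)} = 5^{3} \left(O + \left(O + x\right)\right) = 125 \left(x + 2 O\right) = 125 x + 250 O$)
$-50 + Q{\left(0,7 \right)} \left(-33\right) = -50 + \left(125 \cdot 7 + 250 \cdot 0\right) \left(-33\right) = -50 + \left(875 + 0\right) \left(-33\right) = -50 + 875 \left(-33\right) = -50 - 28875 = -28925$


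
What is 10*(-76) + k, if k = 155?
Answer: -605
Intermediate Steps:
10*(-76) + k = 10*(-76) + 155 = -760 + 155 = -605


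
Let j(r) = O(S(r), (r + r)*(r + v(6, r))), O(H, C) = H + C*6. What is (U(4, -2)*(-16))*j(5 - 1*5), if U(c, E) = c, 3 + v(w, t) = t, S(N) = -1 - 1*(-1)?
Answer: 0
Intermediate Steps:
S(N) = 0 (S(N) = -1 + 1 = 0)
v(w, t) = -3 + t
O(H, C) = H + 6*C
j(r) = 12*r*(-3 + 2*r) (j(r) = 0 + 6*((r + r)*(r + (-3 + r))) = 0 + 6*((2*r)*(-3 + 2*r)) = 0 + 6*(2*r*(-3 + 2*r)) = 0 + 12*r*(-3 + 2*r) = 12*r*(-3 + 2*r))
(U(4, -2)*(-16))*j(5 - 1*5) = (4*(-16))*(12*(5 - 1*5)*(-3 + 2*(5 - 1*5))) = -768*(5 - 5)*(-3 + 2*(5 - 5)) = -768*0*(-3 + 2*0) = -768*0*(-3 + 0) = -768*0*(-3) = -64*0 = 0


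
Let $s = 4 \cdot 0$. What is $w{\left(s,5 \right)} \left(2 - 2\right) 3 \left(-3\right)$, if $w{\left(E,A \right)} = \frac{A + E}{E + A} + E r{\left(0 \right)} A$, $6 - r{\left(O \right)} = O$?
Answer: $0$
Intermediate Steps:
$r{\left(O \right)} = 6 - O$
$s = 0$
$w{\left(E,A \right)} = 1 + 6 A E$ ($w{\left(E,A \right)} = \frac{A + E}{E + A} + E \left(6 - 0\right) A = \frac{A + E}{A + E} + E \left(6 + 0\right) A = 1 + E 6 A = 1 + 6 A E$)
$w{\left(s,5 \right)} \left(2 - 2\right) 3 \left(-3\right) = \left(1 + 6 \cdot 5 \cdot 0\right) \left(2 - 2\right) 3 \left(-3\right) = \left(1 + 0\right) 0 \cdot 3 \left(-3\right) = 1 \cdot 0 \left(-3\right) = 0 \left(-3\right) = 0$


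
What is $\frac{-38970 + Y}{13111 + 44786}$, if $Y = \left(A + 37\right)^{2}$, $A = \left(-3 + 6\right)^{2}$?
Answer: $- \frac{36854}{57897} \approx -0.63654$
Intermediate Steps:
$A = 9$ ($A = 3^{2} = 9$)
$Y = 2116$ ($Y = \left(9 + 37\right)^{2} = 46^{2} = 2116$)
$\frac{-38970 + Y}{13111 + 44786} = \frac{-38970 + 2116}{13111 + 44786} = - \frac{36854}{57897}$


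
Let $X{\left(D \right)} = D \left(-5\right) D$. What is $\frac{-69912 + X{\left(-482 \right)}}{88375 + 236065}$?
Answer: $- \frac{307883}{81110} \approx -3.7959$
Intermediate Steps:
$X{\left(D \right)} = - 5 D^{2}$ ($X{\left(D \right)} = - 5 D D = - 5 D^{2}$)
$\frac{-69912 + X{\left(-482 \right)}}{88375 + 236065} = \frac{-69912 - 5 \left(-482\right)^{2}}{88375 + 236065} = \frac{-69912 - 1161620}{324440} = \left(-69912 - 1161620\right) \frac{1}{324440} = \left(-1231532\right) \frac{1}{324440} = - \frac{307883}{81110}$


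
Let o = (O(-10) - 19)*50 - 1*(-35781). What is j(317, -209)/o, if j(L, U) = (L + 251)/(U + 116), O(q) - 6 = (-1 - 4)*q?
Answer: -568/3499683 ≈ -0.00016230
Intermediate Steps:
O(q) = 6 - 5*q (O(q) = 6 + (-1 - 4)*q = 6 - 5*q)
j(L, U) = (251 + L)/(116 + U)
o = 37631 (o = ((6 - 5*(-10)) - 19)*50 - 1*(-35781) = ((6 + 50) - 19)*50 + 35781 = (56 - 19)*50 + 35781 = 37*50 + 35781 = 1850 + 35781 = 37631)
j(317, -209)/o = ((251 + 317)/(116 - 209))/37631 = (568/(-93))*(1/37631) = -1/93*568*(1/37631) = -568/93*1/37631 = -568/3499683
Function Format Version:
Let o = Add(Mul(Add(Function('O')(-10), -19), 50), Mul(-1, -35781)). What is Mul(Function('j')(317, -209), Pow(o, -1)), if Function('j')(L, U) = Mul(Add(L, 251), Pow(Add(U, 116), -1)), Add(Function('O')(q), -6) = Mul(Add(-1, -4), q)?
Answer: Rational(-568, 3499683) ≈ -0.00016230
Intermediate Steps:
Function('O')(q) = Add(6, Mul(-5, q)) (Function('O')(q) = Add(6, Mul(Add(-1, -4), q)) = Add(6, Mul(-5, q)))
Function('j')(L, U) = Mul(Pow(Add(116, U), -1), Add(251, L)) (Function('j')(L, U) = Mul(Add(251, L), Pow(Add(116, U), -1)) = Mul(Pow(Add(116, U), -1), Add(251, L)))
o = 37631 (o = Add(Mul(Add(Add(6, Mul(-5, -10)), -19), 50), Mul(-1, -35781)) = Add(Mul(Add(Add(6, 50), -19), 50), 35781) = Add(Mul(Add(56, -19), 50), 35781) = Add(Mul(37, 50), 35781) = Add(1850, 35781) = 37631)
Mul(Function('j')(317, -209), Pow(o, -1)) = Mul(Mul(Pow(Add(116, -209), -1), Add(251, 317)), Pow(37631, -1)) = Mul(Mul(Pow(-93, -1), 568), Rational(1, 37631)) = Mul(Mul(Rational(-1, 93), 568), Rational(1, 37631)) = Mul(Rational(-568, 93), Rational(1, 37631)) = Rational(-568, 3499683)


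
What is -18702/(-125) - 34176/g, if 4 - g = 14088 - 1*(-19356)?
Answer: 3935418/26125 ≈ 150.64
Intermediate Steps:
g = -33440 (g = 4 - (14088 - 1*(-19356)) = 4 - (14088 + 19356) = 4 - 1*33444 = 4 - 33444 = -33440)
-18702/(-125) - 34176/g = -18702/(-125) - 34176/(-33440) = -18702*(-1/125) - 34176*(-1/33440) = 18702/125 + 1068/1045 = 3935418/26125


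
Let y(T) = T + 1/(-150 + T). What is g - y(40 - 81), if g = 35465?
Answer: 6781647/191 ≈ 35506.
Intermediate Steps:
g - y(40 - 81) = 35465 - (1 + (40 - 81)**2 - 150*(40 - 81))/(-150 + (40 - 81)) = 35465 - (1 + (-41)**2 - 150*(-41))/(-150 - 41) = 35465 - (1 + 1681 + 6150)/(-191) = 35465 - (-1)*7832/191 = 35465 - 1*(-7832/191) = 35465 + 7832/191 = 6781647/191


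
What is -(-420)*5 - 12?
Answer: 2088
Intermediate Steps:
-(-420)*5 - 12 = -42*(-50) - 12 = 2100 - 12 = 2088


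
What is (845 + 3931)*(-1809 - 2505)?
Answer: -20603664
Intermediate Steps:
(845 + 3931)*(-1809 - 2505) = 4776*(-4314) = -20603664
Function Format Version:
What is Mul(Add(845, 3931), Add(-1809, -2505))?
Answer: -20603664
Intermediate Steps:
Mul(Add(845, 3931), Add(-1809, -2505)) = Mul(4776, -4314) = -20603664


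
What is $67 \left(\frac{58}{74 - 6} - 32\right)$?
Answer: $- \frac{70953}{34} \approx -2086.9$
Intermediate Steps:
$67 \left(\frac{58}{74 - 6} - 32\right) = 67 \left(\frac{58}{68} - 32\right) = 67 \left(58 \cdot \frac{1}{68} - 32\right) = 67 \left(\frac{29}{34} - 32\right) = 67 \left(- \frac{1059}{34}\right) = - \frac{70953}{34}$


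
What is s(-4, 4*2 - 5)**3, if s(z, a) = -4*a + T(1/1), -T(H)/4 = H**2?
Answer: -4096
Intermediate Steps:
T(H) = -4*H**2
s(z, a) = -4 - 4*a (s(z, a) = -4*a - 4*(1/1)**2 = -4*a - 4*1**2 = -4*a - 4*1 = -4*a - 4 = -4 - 4*a)
s(-4, 4*2 - 5)**3 = (-4 - 4*(4*2 - 5))**3 = (-4 - 4*(8 - 5))**3 = (-4 - 4*3)**3 = (-4 - 12)**3 = (-16)**3 = -4096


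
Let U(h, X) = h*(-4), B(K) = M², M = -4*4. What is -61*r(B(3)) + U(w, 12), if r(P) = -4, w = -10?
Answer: 284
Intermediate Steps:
M = -16
B(K) = 256 (B(K) = (-16)² = 256)
U(h, X) = -4*h
-61*r(B(3)) + U(w, 12) = -61*(-4) - 4*(-10) = 244 + 40 = 284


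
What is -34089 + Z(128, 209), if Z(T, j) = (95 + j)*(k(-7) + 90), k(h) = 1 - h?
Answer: -4297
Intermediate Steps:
Z(T, j) = 9310 + 98*j (Z(T, j) = (95 + j)*((1 - 1*(-7)) + 90) = (95 + j)*((1 + 7) + 90) = (95 + j)*(8 + 90) = (95 + j)*98 = 9310 + 98*j)
-34089 + Z(128, 209) = -34089 + (9310 + 98*209) = -34089 + (9310 + 20482) = -34089 + 29792 = -4297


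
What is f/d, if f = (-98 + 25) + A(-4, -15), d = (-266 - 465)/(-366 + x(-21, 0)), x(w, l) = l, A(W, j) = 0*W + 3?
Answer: -25620/731 ≈ -35.048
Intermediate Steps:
A(W, j) = 3 (A(W, j) = 0 + 3 = 3)
d = 731/366 (d = (-266 - 465)/(-366 + 0) = -731/(-366) = -731*(-1/366) = 731/366 ≈ 1.9973)
f = -70 (f = (-98 + 25) + 3 = -73 + 3 = -70)
f/d = -70/731/366 = -70*366/731 = -25620/731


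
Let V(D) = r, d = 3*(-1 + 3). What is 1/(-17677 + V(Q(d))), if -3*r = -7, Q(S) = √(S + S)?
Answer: -3/53024 ≈ -5.6578e-5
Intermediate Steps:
d = 6 (d = 3*2 = 6)
Q(S) = √2*√S (Q(S) = √(2*S) = √2*√S)
r = 7/3 (r = -⅓*(-7) = 7/3 ≈ 2.3333)
V(D) = 7/3
1/(-17677 + V(Q(d))) = 1/(-17677 + 7/3) = 1/(-53024/3) = -3/53024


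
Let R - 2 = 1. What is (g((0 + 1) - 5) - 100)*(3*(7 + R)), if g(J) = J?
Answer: -3120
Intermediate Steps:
R = 3 (R = 2 + 1 = 3)
(g((0 + 1) - 5) - 100)*(3*(7 + R)) = (((0 + 1) - 5) - 100)*(3*(7 + 3)) = ((1 - 5) - 100)*(3*10) = (-4 - 100)*30 = -104*30 = -3120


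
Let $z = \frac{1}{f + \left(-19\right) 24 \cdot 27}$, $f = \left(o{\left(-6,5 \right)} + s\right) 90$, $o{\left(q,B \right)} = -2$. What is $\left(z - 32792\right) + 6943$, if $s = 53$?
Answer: $- \frac{199605979}{7722} \approx -25849.0$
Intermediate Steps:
$f = 4590$ ($f = \left(-2 + 53\right) 90 = 51 \cdot 90 = 4590$)
$z = - \frac{1}{7722}$ ($z = \frac{1}{4590 + \left(-19\right) 24 \cdot 27} = \frac{1}{4590 - 12312} = \frac{1}{-7722} = - \frac{1}{7722} \approx -0.0001295$)
$\left(z - 32792\right) + 6943 = \left(- \frac{1}{7722} - 32792\right) + 6943 = - \frac{253219825}{7722} + 6943 = - \frac{199605979}{7722}$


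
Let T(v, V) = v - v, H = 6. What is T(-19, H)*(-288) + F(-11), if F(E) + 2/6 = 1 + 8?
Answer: 26/3 ≈ 8.6667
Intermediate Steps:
T(v, V) = 0
F(E) = 26/3 (F(E) = -⅓ + (1 + 8) = -⅓ + 9 = 26/3)
T(-19, H)*(-288) + F(-11) = 0*(-288) + 26/3 = 0 + 26/3 = 26/3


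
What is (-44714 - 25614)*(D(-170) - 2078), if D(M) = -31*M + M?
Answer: -212531216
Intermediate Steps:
D(M) = -30*M
(-44714 - 25614)*(D(-170) - 2078) = (-44714 - 25614)*(-30*(-170) - 2078) = -70328*(5100 - 2078) = -70328*3022 = -212531216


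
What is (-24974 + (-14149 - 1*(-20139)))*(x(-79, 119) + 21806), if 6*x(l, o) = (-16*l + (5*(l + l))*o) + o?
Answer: -120893276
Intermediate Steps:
x(l, o) = -8*l/3 + o/6 + 5*l*o/3 (x(l, o) = ((-16*l + (5*(l + l))*o) + o)/6 = ((-16*l + (5*(2*l))*o) + o)/6 = ((-16*l + (10*l)*o) + o)/6 = ((-16*l + 10*l*o) + o)/6 = (o - 16*l + 10*l*o)/6 = -8*l/3 + o/6 + 5*l*o/3)
(-24974 + (-14149 - 1*(-20139)))*(x(-79, 119) + 21806) = (-24974 + (-14149 - 1*(-20139)))*((-8/3*(-79) + (⅙)*119 + (5/3)*(-79)*119) + 21806) = (-24974 + (-14149 + 20139))*((632/3 + 119/6 - 47005/3) + 21806) = (-24974 + 5990)*(-92627/6 + 21806) = -18984*38209/6 = -120893276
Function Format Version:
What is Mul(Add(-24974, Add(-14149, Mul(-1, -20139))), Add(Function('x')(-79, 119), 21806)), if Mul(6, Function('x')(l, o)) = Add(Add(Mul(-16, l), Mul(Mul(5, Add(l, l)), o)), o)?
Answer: -120893276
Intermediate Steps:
Function('x')(l, o) = Add(Mul(Rational(-8, 3), l), Mul(Rational(1, 6), o), Mul(Rational(5, 3), l, o)) (Function('x')(l, o) = Mul(Rational(1, 6), Add(Add(Mul(-16, l), Mul(Mul(5, Add(l, l)), o)), o)) = Mul(Rational(1, 6), Add(Add(Mul(-16, l), Mul(Mul(5, Mul(2, l)), o)), o)) = Mul(Rational(1, 6), Add(Add(Mul(-16, l), Mul(Mul(10, l), o)), o)) = Mul(Rational(1, 6), Add(Add(Mul(-16, l), Mul(10, l, o)), o)) = Mul(Rational(1, 6), Add(o, Mul(-16, l), Mul(10, l, o))) = Add(Mul(Rational(-8, 3), l), Mul(Rational(1, 6), o), Mul(Rational(5, 3), l, o)))
Mul(Add(-24974, Add(-14149, Mul(-1, -20139))), Add(Function('x')(-79, 119), 21806)) = Mul(Add(-24974, Add(-14149, Mul(-1, -20139))), Add(Add(Mul(Rational(-8, 3), -79), Mul(Rational(1, 6), 119), Mul(Rational(5, 3), -79, 119)), 21806)) = Mul(Add(-24974, Add(-14149, 20139)), Add(Add(Rational(632, 3), Rational(119, 6), Rational(-47005, 3)), 21806)) = Mul(Add(-24974, 5990), Add(Rational(-92627, 6), 21806)) = Mul(-18984, Rational(38209, 6)) = -120893276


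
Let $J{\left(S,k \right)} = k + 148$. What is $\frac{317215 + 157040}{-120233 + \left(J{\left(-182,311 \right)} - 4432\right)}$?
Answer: $- \frac{158085}{41402} \approx -3.8183$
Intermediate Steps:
$J{\left(S,k \right)} = 148 + k$
$\frac{317215 + 157040}{-120233 + \left(J{\left(-182,311 \right)} - 4432\right)} = \frac{317215 + 157040}{-120233 + \left(\left(148 + 311\right) - 4432\right)} = \frac{474255}{-120233 + \left(459 - 4432\right)} = \frac{474255}{-120233 - 3973} = \frac{474255}{-124206} = 474255 \left(- \frac{1}{124206}\right) = - \frac{158085}{41402}$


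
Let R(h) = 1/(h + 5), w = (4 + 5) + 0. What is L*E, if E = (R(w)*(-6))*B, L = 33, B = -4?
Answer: 396/7 ≈ 56.571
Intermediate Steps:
w = 9 (w = 9 + 0 = 9)
R(h) = 1/(5 + h)
E = 12/7 (E = (-6/(5 + 9))*(-4) = (-6/14)*(-4) = ((1/14)*(-6))*(-4) = -3/7*(-4) = 12/7 ≈ 1.7143)
L*E = 33*(12/7) = 396/7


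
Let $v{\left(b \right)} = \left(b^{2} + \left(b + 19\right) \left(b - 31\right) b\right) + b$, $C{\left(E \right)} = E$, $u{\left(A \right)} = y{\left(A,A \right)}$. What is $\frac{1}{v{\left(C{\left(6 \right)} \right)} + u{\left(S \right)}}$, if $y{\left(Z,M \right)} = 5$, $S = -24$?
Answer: $- \frac{1}{3703} \approx -0.00027005$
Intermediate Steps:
$u{\left(A \right)} = 5$
$v{\left(b \right)} = b + b^{2} + b \left(-31 + b\right) \left(19 + b\right)$ ($v{\left(b \right)} = \left(b^{2} + \left(19 + b\right) \left(-31 + b\right) b\right) + b = \left(b^{2} + \left(-31 + b\right) \left(19 + b\right) b\right) + b = \left(b^{2} + b \left(-31 + b\right) \left(19 + b\right)\right) + b = b + b^{2} + b \left(-31 + b\right) \left(19 + b\right)$)
$\frac{1}{v{\left(C{\left(6 \right)} \right)} + u{\left(S \right)}} = \frac{1}{6 \left(-588 + 6^{2} - 66\right) + 5} = \frac{1}{6 \left(-588 + 36 - 66\right) + 5} = \frac{1}{6 \left(-618\right) + 5} = \frac{1}{-3708 + 5} = \frac{1}{-3703} = - \frac{1}{3703}$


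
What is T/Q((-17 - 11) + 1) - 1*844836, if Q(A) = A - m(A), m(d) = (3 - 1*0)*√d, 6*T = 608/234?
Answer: 4*(-667209231*√3 + 2001627731*I)/(3159*(√3 - 3*I)) ≈ -8.4484e+5 + 0.0068359*I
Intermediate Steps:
T = 152/351 (T = (608/234)/6 = (608*(1/234))/6 = (⅙)*(304/117) = 152/351 ≈ 0.43305)
m(d) = 3*√d (m(d) = (3 + 0)*√d = 3*√d)
Q(A) = A - 3*√A
T/Q((-17 - 11) + 1) - 1*844836 = (152/351)/(((-17 - 11) + 1) - 3*√((-17 - 11) + 1)) - 1*844836 = (152/351)/((-28 + 1) - 3*√(-28 + 1)) - 844836 = (152/351)/(-27 - 9*I*√3) - 844836 = 152/(351*(-27 - 9*I*√3)) - 844836 = -844836 + 152/(351*(-27 - 9*I*√3))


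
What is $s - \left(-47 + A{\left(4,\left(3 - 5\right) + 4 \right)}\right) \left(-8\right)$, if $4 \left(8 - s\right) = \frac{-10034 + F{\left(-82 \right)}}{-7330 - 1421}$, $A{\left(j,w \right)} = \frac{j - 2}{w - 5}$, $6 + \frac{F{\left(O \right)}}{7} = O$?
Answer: $- \frac{6539405}{17502} \approx -373.64$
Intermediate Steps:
$F{\left(O \right)} = -42 + 7 O$
$A{\left(j,w \right)} = \frac{-2 + j}{-5 + w}$
$s = \frac{44897}{5834}$ ($s = 8 - \frac{\left(-10034 + \left(-42 + 7 \left(-82\right)\right)\right) \frac{1}{-7330 - 1421}}{4} = 8 - \frac{\left(-10034 - 616\right) \frac{1}{-8751}}{4} = 8 - \frac{\left(-10034 - 616\right) \left(- \frac{1}{8751}\right)}{4} = 8 - \frac{\left(-10650\right) \left(- \frac{1}{8751}\right)}{4} = 8 - \frac{1775}{5834} = \frac{44897}{5834} \approx 7.6957$)
$s - \left(-47 + A{\left(4,\left(3 - 5\right) + 4 \right)}\right) \left(-8\right) = \frac{44897}{5834} - \left(-47 + \frac{-2 + 4}{-5 + \left(\left(3 - 5\right) + 4\right)}\right) \left(-8\right) = \frac{44897}{5834} - \left(-47 + \frac{1}{-5 + \left(-2 + 4\right)} 2\right) \left(-8\right) = \frac{44897}{5834} - \left(-47 + \frac{1}{-5 + 2} \cdot 2\right) \left(-8\right) = \frac{44897}{5834} - \left(-47 + \frac{1}{-3} \cdot 2\right) \left(-8\right) = \frac{44897}{5834} - \left(-47 - \frac{2}{3}\right) \left(-8\right) = \frac{44897}{5834} - \left(- \frac{143}{3}\right) \left(-8\right) = \frac{44897}{5834} - \frac{1144}{3} = - \frac{6539405}{17502}$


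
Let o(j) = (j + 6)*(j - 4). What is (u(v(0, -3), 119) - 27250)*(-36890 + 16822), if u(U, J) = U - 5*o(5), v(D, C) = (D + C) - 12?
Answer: 548257760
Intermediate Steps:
o(j) = (-4 + j)*(6 + j) (o(j) = (6 + j)*(-4 + j) = (-4 + j)*(6 + j))
v(D, C) = -12 + C + D (v(D, C) = (C + D) - 12 = -12 + C + D)
u(U, J) = -55 + U (u(U, J) = U - 5*(-24 + 5² + 2*5) = U - 5*(-24 + 25 + 10) = U - 5*11 = U - 55 = -55 + U)
(u(v(0, -3), 119) - 27250)*(-36890 + 16822) = ((-55 + (-12 - 3 + 0)) - 27250)*(-36890 + 16822) = ((-55 - 15) - 27250)*(-20068) = (-70 - 27250)*(-20068) = -27320*(-20068) = 548257760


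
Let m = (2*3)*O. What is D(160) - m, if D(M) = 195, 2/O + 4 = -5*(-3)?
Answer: 2133/11 ≈ 193.91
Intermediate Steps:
O = 2/11 (O = 2/(-4 - 5*(-3)) = 2/(-4 + 15) = 2/11 ≈ 0.18182)
m = 12/11 (m = (2*3)*(2/11) = 6*(2/11) = 12/11 ≈ 1.0909)
D(160) - m = 195 - 1*12/11 = 195 - 12/11 = 2133/11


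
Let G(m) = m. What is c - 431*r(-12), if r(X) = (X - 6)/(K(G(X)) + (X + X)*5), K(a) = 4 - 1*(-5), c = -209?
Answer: -10319/37 ≈ -278.89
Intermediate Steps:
K(a) = 9 (K(a) = 4 + 5 = 9)
r(X) = (-6 + X)/(9 + 10*X) (r(X) = (X - 6)/(9 + (X + X)*5) = (-6 + X)/(9 + (2*X)*5) = (-6 + X)/(9 + 10*X))
c - 431*r(-12) = -209 - 431*(-6 - 12)/(9 + 10*(-12)) = -209 - 431*(-18)/(9 - 120) = -209 - 431*(-18)/(-111) = -209 - (-431)*(-18)/111 = -209 - 431*6/37 = -209 - 2586/37 = -10319/37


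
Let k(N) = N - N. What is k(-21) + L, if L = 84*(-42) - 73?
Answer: -3601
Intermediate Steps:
k(N) = 0
L = -3601 (L = -3528 - 73 = -3601)
k(-21) + L = 0 - 3601 = -3601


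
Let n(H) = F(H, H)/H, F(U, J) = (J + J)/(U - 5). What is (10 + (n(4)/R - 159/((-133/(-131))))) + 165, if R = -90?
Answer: 110203/5985 ≈ 18.413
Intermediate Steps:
F(U, J) = 2*J/(-5 + U) (F(U, J) = (2*J)/(-5 + U) = 2*J/(-5 + U))
n(H) = 2/(-5 + H) (n(H) = (2*H/(-5 + H))/H = 2/(-5 + H))
(10 + (n(4)/R - 159/((-133/(-131))))) + 165 = (10 + ((2/(-5 + 4))/(-90) - 159/((-133/(-131))))) + 165 = (10 + ((2/(-1))*(-1/90) - 159/((-133*(-1/131))))) + 165 = (10 + ((2*(-1))*(-1/90) - 159/133/131)) + 165 = (10 + (-2*(-1/90) - 159*131/133)) + 165 = (10 + (1/45 - 20829/133)) + 165 = (10 - 937172/5985) + 165 = -877322/5985 + 165 = 110203/5985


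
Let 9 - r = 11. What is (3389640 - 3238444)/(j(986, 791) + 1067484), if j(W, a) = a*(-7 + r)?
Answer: 151196/1060365 ≈ 0.14259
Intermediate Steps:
r = -2 (r = 9 - 1*11 = 9 - 11 = -2)
j(W, a) = -9*a (j(W, a) = a*(-7 - 2) = a*(-9) = -9*a)
(3389640 - 3238444)/(j(986, 791) + 1067484) = (3389640 - 3238444)/(-9*791 + 1067484) = 151196/(-7119 + 1067484) = 151196/1060365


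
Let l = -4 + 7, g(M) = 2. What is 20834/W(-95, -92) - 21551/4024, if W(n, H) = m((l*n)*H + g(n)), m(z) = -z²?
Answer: -3704601674875/691718843704 ≈ -5.3556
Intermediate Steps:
l = 3
W(n, H) = -(2 + 3*H*n)² (W(n, H) = -((3*n)*H + 2)² = -(3*H*n + 2)² = -(2 + 3*H*n)²)
20834/W(-95, -92) - 21551/4024 = 20834/((-(2 + 3*(-92)*(-95))²)) - 21551/4024 = 20834/((-(2 + 26220)²)) - 21551*1/4024 = 20834/((-1*26222²)) - 21551/4024 = 20834/((-1*687593284)) - 21551/4024 = 20834/(-687593284) - 21551/4024 = 20834*(-1/687593284) - 21551/4024 = -10417/343796642 - 21551/4024 = -3704601674875/691718843704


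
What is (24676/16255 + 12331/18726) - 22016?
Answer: -6700812594899/304391130 ≈ -22014.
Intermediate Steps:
(24676/16255 + 12331/18726) - 22016 = 662523181/304391130 - 22016 = -6700812594899/304391130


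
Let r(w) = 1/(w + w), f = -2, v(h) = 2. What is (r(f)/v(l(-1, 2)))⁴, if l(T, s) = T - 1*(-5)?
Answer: 1/4096 ≈ 0.00024414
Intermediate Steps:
l(T, s) = 5 + T (l(T, s) = T + 5 = 5 + T)
r(w) = 1/(2*w)
(r(f)/v(l(-1, 2)))⁴ = (((½)/(-2))/2)⁴ = (((½)*(-½))*(½))⁴ = (-¼*½)⁴ = (-⅛)⁴ = 1/4096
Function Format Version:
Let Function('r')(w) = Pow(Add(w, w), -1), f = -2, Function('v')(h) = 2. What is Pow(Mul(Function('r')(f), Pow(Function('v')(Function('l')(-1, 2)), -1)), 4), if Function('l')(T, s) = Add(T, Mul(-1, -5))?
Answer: Rational(1, 4096) ≈ 0.00024414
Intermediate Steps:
Function('l')(T, s) = Add(5, T) (Function('l')(T, s) = Add(T, 5) = Add(5, T))
Function('r')(w) = Mul(Rational(1, 2), Pow(w, -1)) (Function('r')(w) = Pow(Mul(2, w), -1) = Mul(Rational(1, 2), Pow(w, -1)))
Pow(Mul(Function('r')(f), Pow(Function('v')(Function('l')(-1, 2)), -1)), 4) = Pow(Mul(Mul(Rational(1, 2), Pow(-2, -1)), Pow(2, -1)), 4) = Pow(Mul(Mul(Rational(1, 2), Rational(-1, 2)), Rational(1, 2)), 4) = Pow(Mul(Rational(-1, 4), Rational(1, 2)), 4) = Pow(Rational(-1, 8), 4) = Rational(1, 4096)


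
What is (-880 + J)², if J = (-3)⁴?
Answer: 638401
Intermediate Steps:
J = 81
(-880 + J)² = (-880 + 81)² = (-799)² = 638401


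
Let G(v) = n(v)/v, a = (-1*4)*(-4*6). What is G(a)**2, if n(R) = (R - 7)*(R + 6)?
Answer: 2289169/256 ≈ 8942.1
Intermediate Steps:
n(R) = (-7 + R)*(6 + R)
a = 96 (a = -4*(-24) = 96)
G(v) = (-42 + v**2 - v)/v
G(a)**2 = (-1 + 96 - 42/96)**2 = (-1 + 96 - 42*1/96)**2 = (-1 + 96 - 7/16)**2 = (1513/16)**2 = 2289169/256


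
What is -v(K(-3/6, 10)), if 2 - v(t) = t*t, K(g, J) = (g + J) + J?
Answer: 1513/4 ≈ 378.25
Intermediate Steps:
K(g, J) = g + 2*J (K(g, J) = (J + g) + J = g + 2*J)
v(t) = 2 - t**2 (v(t) = 2 - t*t = 2 - t**2)
-v(K(-3/6, 10)) = -(2 - (-3/6 + 2*10)**2) = -(2 - (-3*1/6 + 20)**2) = -(2 - (-1/2 + 20)**2) = -(2 - (39/2)**2) = -(2 - 1*1521/4) = -(2 - 1521/4) = -1*(-1513/4) = 1513/4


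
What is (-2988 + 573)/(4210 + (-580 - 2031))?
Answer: -805/533 ≈ -1.5103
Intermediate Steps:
(-2988 + 573)/(4210 + (-580 - 2031)) = -2415/(4210 - 2611) = -2415/1599 = -2415*1/1599 = -805/533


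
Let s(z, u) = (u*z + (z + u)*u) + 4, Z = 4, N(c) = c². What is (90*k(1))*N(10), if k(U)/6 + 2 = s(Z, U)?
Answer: 594000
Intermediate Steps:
s(z, u) = 4 + u*z + u*(u + z) (s(z, u) = (u*z + (u + z)*u) + 4 = (u*z + u*(u + z)) + 4 = 4 + u*z + u*(u + z))
k(U) = 12 + 6*U² + 48*U (k(U) = -12 + 6*(4 + U² + 2*U*4) = -12 + 6*(4 + U² + 8*U) = -12 + (24 + 6*U² + 48*U) = 12 + 6*U² + 48*U)
(90*k(1))*N(10) = (90*(12 + 6*1² + 48*1))*10² = (90*(12 + 6*1 + 48))*100 = (90*(12 + 6 + 48))*100 = (90*66)*100 = 5940*100 = 594000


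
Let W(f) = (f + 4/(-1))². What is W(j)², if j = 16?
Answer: 20736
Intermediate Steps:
W(f) = (-4 + f)² (W(f) = (f + 4*(-1))² = (f - 4)² = (-4 + f)²)
W(j)² = ((-4 + 16)²)² = (12²)² = 144² = 20736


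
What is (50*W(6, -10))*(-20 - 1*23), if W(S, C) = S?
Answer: -12900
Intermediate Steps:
(50*W(6, -10))*(-20 - 1*23) = (50*6)*(-20 - 1*23) = 300*(-20 - 23) = 300*(-43) = -12900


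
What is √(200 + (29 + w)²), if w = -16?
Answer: 3*√41 ≈ 19.209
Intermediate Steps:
√(200 + (29 + w)²) = √(200 + (29 - 16)²) = √(200 + 13²) = √(200 + 169) = √369 = 3*√41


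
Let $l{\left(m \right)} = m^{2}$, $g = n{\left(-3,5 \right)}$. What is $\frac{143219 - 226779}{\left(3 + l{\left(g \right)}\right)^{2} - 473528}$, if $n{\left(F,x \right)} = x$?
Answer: $\frac{10445}{59093} \approx 0.17676$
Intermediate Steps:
$g = 5$
$\frac{143219 - 226779}{\left(3 + l{\left(g \right)}\right)^{2} - 473528} = \frac{143219 - 226779}{\left(3 + 5^{2}\right)^{2} - 473528} = - \frac{83560}{\left(3 + 25\right)^{2} - 473528} = - \frac{83560}{28^{2} - 473528} = - \frac{83560}{784 - 473528} = - \frac{83560}{-472744} = \left(-83560\right) \left(- \frac{1}{472744}\right) = \frac{10445}{59093}$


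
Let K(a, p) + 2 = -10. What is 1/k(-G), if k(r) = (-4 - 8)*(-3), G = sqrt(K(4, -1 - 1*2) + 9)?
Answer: 1/36 ≈ 0.027778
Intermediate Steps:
K(a, p) = -12 (K(a, p) = -2 - 10 = -12)
G = I*sqrt(3) (G = sqrt(-12 + 9) = sqrt(-3) = I*sqrt(3) ≈ 1.732*I)
k(r) = 36 (k(r) = -12*(-3) = 36)
1/k(-G) = 1/36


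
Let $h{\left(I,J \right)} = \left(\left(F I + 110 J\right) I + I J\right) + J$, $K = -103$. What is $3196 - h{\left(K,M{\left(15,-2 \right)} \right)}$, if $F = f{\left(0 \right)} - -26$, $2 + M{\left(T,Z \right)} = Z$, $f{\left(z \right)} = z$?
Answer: $-318366$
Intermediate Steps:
$M{\left(T,Z \right)} = -2 + Z$
$F = 26$ ($F = 0 - -26 = 0 + 26 = 26$)
$h{\left(I,J \right)} = J + I J + I \left(26 I + 110 J\right)$ ($h{\left(I,J \right)} = \left(\left(26 I + 110 J\right) I + I J\right) + J = \left(I \left(26 I + 110 J\right) + I J\right) + J = \left(I J + I \left(26 I + 110 J\right)\right) + J = J + I J + I \left(26 I + 110 J\right)$)
$3196 - h{\left(K,M{\left(15,-2 \right)} \right)} = 3196 - \left(\left(-2 - 2\right) + 26 \left(-103\right)^{2} + 111 \left(-103\right) \left(-2 - 2\right)\right) = 3196 - \left(-4 + 26 \cdot 10609 + 111 \left(-103\right) \left(-4\right)\right) = 3196 - \left(-4 + 275834 + 45732\right) = 3196 - 321562 = -318366$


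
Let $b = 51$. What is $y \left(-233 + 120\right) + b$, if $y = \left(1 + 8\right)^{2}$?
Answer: $-9102$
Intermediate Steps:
$y = 81$ ($y = 9^{2} = 81$)
$y \left(-233 + 120\right) + b = 81 \left(-233 + 120\right) + 51 = 81 \left(-113\right) + 51 = -9153 + 51 = -9102$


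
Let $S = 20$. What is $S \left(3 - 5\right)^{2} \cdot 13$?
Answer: $1040$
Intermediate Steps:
$S \left(3 - 5\right)^{2} \cdot 13 = 20 \left(3 - 5\right)^{2} \cdot 13 = 20 \left(-2\right)^{2} \cdot 13 = 20 \cdot 4 \cdot 13 = 80 \cdot 13 = 1040$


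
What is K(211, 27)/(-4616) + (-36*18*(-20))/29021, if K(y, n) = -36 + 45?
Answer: 59562171/133960936 ≈ 0.44462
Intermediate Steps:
K(y, n) = 9
K(211, 27)/(-4616) + (-36*18*(-20))/29021 = 9/(-4616) + (-36*18*(-20))/29021 = 9*(-1/4616) - 648*(-20)*(1/29021) = -9/4616 + 12960*(1/29021) = -9/4616 + 12960/29021 = 59562171/133960936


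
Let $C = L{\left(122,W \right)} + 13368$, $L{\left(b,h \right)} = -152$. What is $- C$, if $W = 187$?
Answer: $-13216$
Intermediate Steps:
$C = 13216$ ($C = -152 + 13368 = 13216$)
$- C = \left(-1\right) 13216 = -13216$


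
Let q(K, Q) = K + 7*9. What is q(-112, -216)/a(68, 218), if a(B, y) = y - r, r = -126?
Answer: -49/344 ≈ -0.14244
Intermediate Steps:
a(B, y) = 126 + y (a(B, y) = y - 1*(-126) = y + 126 = 126 + y)
q(K, Q) = 63 + K (q(K, Q) = K + 63 = 63 + K)
q(-112, -216)/a(68, 218) = (63 - 112)/(126 + 218) = -49/344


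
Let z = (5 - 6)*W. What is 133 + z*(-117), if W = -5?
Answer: -452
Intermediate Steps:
z = 5 (z = (5 - 6)*(-5) = -1*(-5) = 5)
133 + z*(-117) = 133 + 5*(-117) = 133 - 585 = -452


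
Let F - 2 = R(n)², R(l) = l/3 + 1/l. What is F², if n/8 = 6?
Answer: 355179048961/5308416 ≈ 66909.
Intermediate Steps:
n = 48 (n = 8*6 = 48)
R(l) = 1/l + l/3 (R(l) = l*(⅓) + 1/l = l/3 + 1/l = 1/l + l/3)
F = 595969/2304 (F = 2 + (1/48 + (⅓)*48)² = 2 + (1/48 + 16)² = 2 + (769/48)² = 2 + 591361/2304 = 595969/2304 ≈ 258.67)
F² = (595969/2304)² = 355179048961/5308416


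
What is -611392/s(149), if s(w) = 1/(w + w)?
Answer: -182194816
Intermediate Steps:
s(w) = 1/(2*w)
-611392/s(149) = -611392/((½)/149) = -611392/((½)*(1/149)) = -611392/1/298 = -611392*298 = -182194816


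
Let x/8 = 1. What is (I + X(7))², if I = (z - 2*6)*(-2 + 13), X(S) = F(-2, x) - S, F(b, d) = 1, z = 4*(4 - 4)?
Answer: 19044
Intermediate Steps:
x = 8 (x = 8*1 = 8)
z = 0 (z = 4*0 = 0)
X(S) = 1 - S
I = -132 (I = (0 - 2*6)*(-2 + 13) = (0 - 12)*11 = -12*11 = -132)
(I + X(7))² = (-132 + (1 - 1*7))² = (-132 + (1 - 7))² = (-132 - 6)² = (-138)² = 19044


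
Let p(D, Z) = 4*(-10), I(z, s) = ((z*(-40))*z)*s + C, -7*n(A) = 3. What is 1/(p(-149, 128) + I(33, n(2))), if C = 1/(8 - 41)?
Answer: 231/4303193 ≈ 5.3681e-5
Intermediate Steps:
C = -1/33 (C = 1/(-33) = -1/33 ≈ -0.030303)
n(A) = -3/7 (n(A) = -1/7*3 = -3/7)
I(z, s) = -1/33 - 40*s*z**2 (I(z, s) = ((z*(-40))*z)*s - 1/33 = ((-40*z)*z)*s - 1/33 = (-40*z**2)*s - 1/33 = -40*s*z**2 - 1/33 = -1/33 - 40*s*z**2)
p(D, Z) = -40
1/(p(-149, 128) + I(33, n(2))) = 1/(-40 + (-1/33 - 40*(-3/7)*33**2)) = 1/(-40 + (-1/33 - 40*(-3/7)*1089)) = 1/(-40 + (-1/33 + 130680/7)) = 1/(-40 + 4312433/231) = 1/(4303193/231) = 231/4303193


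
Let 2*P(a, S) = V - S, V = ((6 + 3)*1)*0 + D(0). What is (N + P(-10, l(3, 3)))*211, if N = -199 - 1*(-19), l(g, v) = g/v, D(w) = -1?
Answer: -38191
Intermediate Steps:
N = -180 (N = -199 + 19 = -180)
V = -1 (V = ((6 + 3)*1)*0 - 1 = (9*1)*0 - 1 = 9*0 - 1 = 0 - 1 = -1)
P(a, S) = -1/2 - S/2 (P(a, S) = (-1 - S)/2 = -1/2 - S/2)
(N + P(-10, l(3, 3)))*211 = (-180 + (-1/2 - 3/(2*3)))*211 = (-180 + (-1/2 - 1/2*1))*211 = (-180 + (-1/2 - 1/2))*211 = (-180 - 1)*211 = -181*211 = -38191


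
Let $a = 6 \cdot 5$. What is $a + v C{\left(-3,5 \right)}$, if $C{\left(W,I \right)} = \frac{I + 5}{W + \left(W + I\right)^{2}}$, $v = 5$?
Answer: $80$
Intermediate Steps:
$a = 30$
$C{\left(W,I \right)} = \frac{5 + I}{W + \left(I + W\right)^{2}}$
$a + v C{\left(-3,5 \right)} = 30 + 5 \frac{5 + 5}{-3 + \left(5 - 3\right)^{2}} = 30 + 5 \frac{1}{-3 + 2^{2}} \cdot 10 = 30 + 5 \frac{1}{-3 + 4} \cdot 10 = 30 + 5 \cdot 1^{-1} \cdot 10 = 30 + 5 \cdot 1 \cdot 10 = 30 + 5 \cdot 10 = 30 + 50 = 80$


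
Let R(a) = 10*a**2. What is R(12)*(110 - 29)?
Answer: 116640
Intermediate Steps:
R(12)*(110 - 29) = (10*12**2)*(110 - 29) = (10*144)*81 = 1440*81 = 116640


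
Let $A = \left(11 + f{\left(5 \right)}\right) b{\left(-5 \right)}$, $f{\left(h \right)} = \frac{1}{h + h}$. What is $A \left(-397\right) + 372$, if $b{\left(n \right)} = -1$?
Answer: $\frac{47787}{10} \approx 4778.7$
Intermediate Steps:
$f{\left(h \right)} = \frac{1}{2 h}$
$A = - \frac{111}{10}$ ($A = \left(11 + \frac{1}{2 \cdot 5}\right) \left(-1\right) = \left(11 + \frac{1}{2} \cdot \frac{1}{5}\right) \left(-1\right) = \left(11 + \frac{1}{10}\right) \left(-1\right) = \frac{111}{10} \left(-1\right) = - \frac{111}{10} \approx -11.1$)
$A \left(-397\right) + 372 = \left(- \frac{111}{10}\right) \left(-397\right) + 372 = \frac{44067}{10} + 372 = \frac{47787}{10}$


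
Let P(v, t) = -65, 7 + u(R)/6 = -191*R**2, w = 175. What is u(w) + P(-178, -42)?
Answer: -35096357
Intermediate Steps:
u(R) = -42 - 1146*R**2 (u(R) = -42 + 6*(-191*R**2) = -42 - 1146*R**2)
u(w) + P(-178, -42) = (-42 - 1146*175**2) - 65 = (-42 - 1146*30625) - 65 = (-42 - 35096250) - 65 = -35096292 - 65 = -35096357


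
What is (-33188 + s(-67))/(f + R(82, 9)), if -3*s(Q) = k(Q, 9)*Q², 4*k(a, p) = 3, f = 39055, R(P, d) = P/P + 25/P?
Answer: -1875627/2135078 ≈ -0.87848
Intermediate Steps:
R(P, d) = 1 + 25/P
k(a, p) = ¾ (k(a, p) = (¼)*3 = ¾)
s(Q) = -Q²/4
(-33188 + s(-67))/(f + R(82, 9)) = (-33188 - ¼*(-67)²)/(39055 + (25 + 82)/82) = (-33188 - ¼*4489)/(39055 + (1/82)*107) = (-33188 - 4489/4)/(39055 + 107/82) = -137241/(4*3202617/82) = -137241/4*82/3202617 = -1875627/2135078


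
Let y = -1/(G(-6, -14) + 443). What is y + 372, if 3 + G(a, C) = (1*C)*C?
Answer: 236591/636 ≈ 372.00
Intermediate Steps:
G(a, C) = -3 + C**2 (G(a, C) = -3 + (1*C)*C = -3 + C*C = -3 + C**2)
y = -1/636 (y = -1/((-3 + (-14)**2) + 443) = -1/((-3 + 196) + 443) = -1/(193 + 443) = -1/636 ≈ -0.0015723)
y + 372 = -1/636 + 372 = 236591/636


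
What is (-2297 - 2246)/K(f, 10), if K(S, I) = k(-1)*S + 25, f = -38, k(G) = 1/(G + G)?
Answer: -413/4 ≈ -103.25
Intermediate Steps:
k(G) = 1/(2*G)
K(S, I) = 25 - S/2 (K(S, I) = ((1/2)/(-1))*S + 25 = ((1/2)*(-1))*S + 25 = -S/2 + 25 = 25 - S/2)
(-2297 - 2246)/K(f, 10) = (-2297 - 2246)/(25 - 1/2*(-38)) = -4543/(25 + 19) = -4543/44 = -4543*1/44 = -413/4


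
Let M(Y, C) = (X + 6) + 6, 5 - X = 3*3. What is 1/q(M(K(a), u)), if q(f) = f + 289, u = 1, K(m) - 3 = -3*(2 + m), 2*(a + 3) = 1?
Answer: 1/297 ≈ 0.0033670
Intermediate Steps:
a = -5/2 (a = -3 + (½)*1 = -3 + ½ = -5/2 ≈ -2.5000)
X = -4 (X = 5 - 3*3 = 5 - 1*9 = 5 - 9 = -4)
K(m) = -3 - 3*m (K(m) = 3 - 3*(2 + m) = 3 + (-6 - 3*m) = -3 - 3*m)
M(Y, C) = 8 (M(Y, C) = (-4 + 6) + 6 = 2 + 6 = 8)
q(f) = 289 + f
1/q(M(K(a), u)) = 1/(289 + 8) = 1/297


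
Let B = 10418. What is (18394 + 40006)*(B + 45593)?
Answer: 3271042400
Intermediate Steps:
(18394 + 40006)*(B + 45593) = (18394 + 40006)*(10418 + 45593) = 58400*56011 = 3271042400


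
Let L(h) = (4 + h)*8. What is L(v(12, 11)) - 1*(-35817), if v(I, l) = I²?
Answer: 37001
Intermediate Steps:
L(h) = 32 + 8*h
L(v(12, 11)) - 1*(-35817) = (32 + 8*12²) - 1*(-35817) = (32 + 8*144) + 35817 = (32 + 1152) + 35817 = 1184 + 35817 = 37001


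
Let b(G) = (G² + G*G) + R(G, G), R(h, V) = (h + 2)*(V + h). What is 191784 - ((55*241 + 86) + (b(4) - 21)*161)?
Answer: 168944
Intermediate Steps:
R(h, V) = (2 + h)*(V + h)
b(G) = 4*G + 4*G² (b(G) = (G² + G*G) + (G² + 2*G + 2*G + G*G) = (G² + G²) + (G² + 2*G + 2*G + G²) = 2*G² + (2*G² + 4*G) = 4*G + 4*G²)
191784 - ((55*241 + 86) + (b(4) - 21)*161) = 191784 - ((55*241 + 86) + (4*4*(1 + 4) - 21)*161) = 191784 - ((13255 + 86) + (4*4*5 - 21)*161) = 191784 - (13341 + (80 - 21)*161) = 191784 - (13341 + 59*161) = 191784 - (13341 + 9499) = 191784 - 1*22840 = 191784 - 22840 = 168944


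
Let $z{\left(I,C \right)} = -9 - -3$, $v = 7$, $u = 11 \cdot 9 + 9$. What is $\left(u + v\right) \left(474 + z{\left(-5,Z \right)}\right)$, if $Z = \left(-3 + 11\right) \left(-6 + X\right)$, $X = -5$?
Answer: $53820$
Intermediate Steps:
$u = 108$ ($u = 99 + 9 = 108$)
$Z = -88$ ($Z = \left(-3 + 11\right) \left(-6 - 5\right) = 8 \left(-11\right) = -88$)
$z{\left(I,C \right)} = -6$ ($z{\left(I,C \right)} = -9 + 3 = -6$)
$\left(u + v\right) \left(474 + z{\left(-5,Z \right)}\right) = \left(108 + 7\right) \left(474 - 6\right) = 115 \cdot 468 = 53820$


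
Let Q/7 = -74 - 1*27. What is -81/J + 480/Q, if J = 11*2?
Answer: -67827/15554 ≈ -4.3607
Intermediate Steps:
J = 22
Q = -707 (Q = 7*(-74 - 1*27) = 7*(-74 - 27) = 7*(-101) = -707)
-81/J + 480/Q = -81/22 + 480/(-707) = -81*1/22 + 480*(-1/707) = -81/22 - 480/707 = -67827/15554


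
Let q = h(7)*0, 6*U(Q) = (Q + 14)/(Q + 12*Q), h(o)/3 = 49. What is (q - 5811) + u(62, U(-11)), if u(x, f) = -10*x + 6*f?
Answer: -919636/143 ≈ -6431.0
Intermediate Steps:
h(o) = 147 (h(o) = 3*49 = 147)
U(Q) = (14 + Q)/(78*Q) (U(Q) = ((Q + 14)/(Q + 12*Q))/6 = ((14 + Q)/((13*Q)))/6 = ((14 + Q)*(1/(13*Q)))/6 = ((14 + Q)/(13*Q))/6 = (14 + Q)/(78*Q))
q = 0 (q = 147*0 = 0)
(q - 5811) + u(62, U(-11)) = (0 - 5811) + (-10*62 + 6*((1/78)*(14 - 11)/(-11))) = -5811 + (-620 + 6*((1/78)*(-1/11)*3)) = -5811 + (-620 + 6*(-1/286)) = -5811 + (-620 - 3/143) = -5811 - 88663/143 = -919636/143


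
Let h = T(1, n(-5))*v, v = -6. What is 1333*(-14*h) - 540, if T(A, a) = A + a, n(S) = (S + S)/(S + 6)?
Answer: -1008288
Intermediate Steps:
n(S) = 2*S/(6 + S) (n(S) = (2*S)/(6 + S) = 2*S/(6 + S))
h = 54 (h = (1 + 2*(-5)/(6 - 5))*(-6) = (1 + 2*(-5)/1)*(-6) = (1 + 2*(-5)*1)*(-6) = (1 - 10)*(-6) = -9*(-6) = 54)
1333*(-14*h) - 540 = 1333*(-14*54) - 540 = 1333*(-756) - 540 = -1007748 - 540 = -1008288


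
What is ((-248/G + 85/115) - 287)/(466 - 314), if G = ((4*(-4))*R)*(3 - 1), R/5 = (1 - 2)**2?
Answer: -6893/3680 ≈ -1.8731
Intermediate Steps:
R = 5 (R = 5*(1 - 2)**2 = 5*(-1)**2 = 5*1 = 5)
G = -160 (G = ((4*(-4))*5)*(3 - 1) = -16*5*2 = -80*2 = -160)
((-248/G + 85/115) - 287)/(466 - 314) = ((-248/(-160) + 85/115) - 287)/(466 - 314) = ((-248*(-1/160) + 85*(1/115)) - 287)/152 = ((31/20 + 17/23) - 287)*(1/152) = (1053/460 - 287)*(1/152) = -130967/460*1/152 = -6893/3680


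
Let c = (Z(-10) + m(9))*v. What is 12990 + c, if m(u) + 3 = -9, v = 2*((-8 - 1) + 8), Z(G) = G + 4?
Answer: 13026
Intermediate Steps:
Z(G) = 4 + G
v = -2 (v = 2*(-9 + 8) = 2*(-1) = -2)
m(u) = -12 (m(u) = -3 - 9 = -12)
c = 36 (c = ((4 - 10) - 12)*(-2) = (-6 - 12)*(-2) = -18*(-2) = 36)
12990 + c = 12990 + 36 = 13026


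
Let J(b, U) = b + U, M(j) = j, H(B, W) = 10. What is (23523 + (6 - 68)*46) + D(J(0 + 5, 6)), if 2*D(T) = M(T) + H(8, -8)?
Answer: 41363/2 ≈ 20682.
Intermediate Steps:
J(b, U) = U + b
D(T) = 5 + T/2 (D(T) = (T + 10)/2 = (10 + T)/2 = 5 + T/2)
(23523 + (6 - 68)*46) + D(J(0 + 5, 6)) = (23523 + (6 - 68)*46) + (5 + (6 + (0 + 5))/2) = (23523 - 62*46) + (5 + (6 + 5)/2) = (23523 - 2852) + (5 + (½)*11) = 20671 + (5 + 11/2) = 20671 + 21/2 = 41363/2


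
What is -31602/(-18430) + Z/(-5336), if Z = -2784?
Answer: 474003/211945 ≈ 2.2364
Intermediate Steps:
-31602/(-18430) + Z/(-5336) = -31602/(-18430) - 2784/(-5336) = -31602*(-1/18430) - 2784*(-1/5336) = 15801/9215 + 12/23 = 474003/211945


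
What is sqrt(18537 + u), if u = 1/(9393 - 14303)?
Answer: sqrt(446891844790)/4910 ≈ 136.15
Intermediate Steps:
u = -1/4910 (u = 1/(-4910) = -1/4910 ≈ -0.00020367)
sqrt(18537 + u) = sqrt(18537 - 1/4910) = sqrt(91016669/4910) = sqrt(446891844790)/4910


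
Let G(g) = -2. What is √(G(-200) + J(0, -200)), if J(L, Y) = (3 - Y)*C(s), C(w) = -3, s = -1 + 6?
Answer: I*√611 ≈ 24.718*I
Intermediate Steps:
s = 5
J(L, Y) = -9 + 3*Y (J(L, Y) = (3 - Y)*(-3) = -9 + 3*Y)
√(G(-200) + J(0, -200)) = √(-2 + (-9 + 3*(-200))) = √(-2 + (-9 - 600)) = √(-2 - 609) = √(-611) = I*√611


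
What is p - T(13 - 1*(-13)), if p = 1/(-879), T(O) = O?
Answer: -22855/879 ≈ -26.001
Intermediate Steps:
p = -1/879 ≈ -0.0011377
p - T(13 - 1*(-13)) = -1/879 - (13 - 1*(-13)) = -1/879 - (13 + 13) = -1/879 - 1*26 = -1/879 - 26 = -22855/879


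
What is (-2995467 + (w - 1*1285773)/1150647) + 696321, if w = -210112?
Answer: -2645506943347/1150647 ≈ -2.2991e+6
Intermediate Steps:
(-2995467 + (w - 1*1285773)/1150647) + 696321 = (-2995467 + (-210112 - 1*1285773)/1150647) + 696321 = (-2995467 + (-210112 - 1285773)*(1/1150647)) + 696321 = (-2995467 - 1495885*1/1150647) + 696321 = (-2995467 - 1495885/1150647) + 696321 = -3446726613034/1150647 + 696321 = -2645506943347/1150647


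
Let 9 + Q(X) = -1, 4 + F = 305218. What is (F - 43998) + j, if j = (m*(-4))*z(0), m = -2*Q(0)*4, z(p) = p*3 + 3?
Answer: 260256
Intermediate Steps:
F = 305214 (F = -4 + 305218 = 305214)
Q(X) = -10 (Q(X) = -9 - 1 = -10)
z(p) = 3 + 3*p (z(p) = 3*p + 3 = 3 + 3*p)
m = 80 (m = -2*(-10)*4 = 20*4 = 80)
j = -960 (j = (80*(-4))*(3 + 3*0) = -320*(3 + 0) = -320*3 = -960)
(F - 43998) + j = (305214 - 43998) - 960 = 261216 - 960 = 260256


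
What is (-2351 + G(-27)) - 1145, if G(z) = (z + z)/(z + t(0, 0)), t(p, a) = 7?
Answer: -34933/10 ≈ -3493.3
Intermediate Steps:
G(z) = 2*z/(7 + z) (G(z) = (z + z)/(z + 7) = (2*z)/(7 + z) = 2*z/(7 + z))
(-2351 + G(-27)) - 1145 = (-2351 + 2*(-27)/(7 - 27)) - 1145 = (-2351 + 2*(-27)/(-20)) - 1145 = (-2351 + 2*(-27)*(-1/20)) - 1145 = (-2351 + 27/10) - 1145 = -23483/10 - 1145 = -34933/10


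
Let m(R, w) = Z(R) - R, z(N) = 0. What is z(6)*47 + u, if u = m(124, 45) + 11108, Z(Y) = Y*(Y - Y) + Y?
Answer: 11108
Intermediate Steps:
Z(Y) = Y (Z(Y) = Y*0 + Y = 0 + Y = Y)
m(R, w) = 0 (m(R, w) = R - R = 0)
u = 11108 (u = 0 + 11108 = 11108)
z(6)*47 + u = 0*47 + 11108 = 0 + 11108 = 11108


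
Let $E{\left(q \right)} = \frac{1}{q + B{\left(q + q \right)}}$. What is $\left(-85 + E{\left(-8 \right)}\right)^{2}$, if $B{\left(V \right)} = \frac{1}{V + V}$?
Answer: $\frac{478603129}{66049} \approx 7246.2$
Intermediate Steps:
$B{\left(V \right)} = \frac{1}{2 V}$
$E{\left(q \right)} = \frac{1}{q + \frac{1}{4 q}}$ ($E{\left(q \right)} = \frac{1}{q + \frac{1}{2 \left(q + q\right)}} = \frac{1}{q + \frac{1}{2 \cdot 2 q}} = \frac{1}{q + \frac{\frac{1}{2} \frac{1}{q}}{2}} = \frac{1}{q + \frac{1}{4 q}}$)
$\left(-85 + E{\left(-8 \right)}\right)^{2} = \left(-85 + 4 \left(-8\right) \frac{1}{1 + 4 \left(-8\right)^{2}}\right)^{2} = \left(-85 + 4 \left(-8\right) \frac{1}{1 + 4 \cdot 64}\right)^{2} = \left(-85 + 4 \left(-8\right) \frac{1}{1 + 256}\right)^{2} = \left(-85 + 4 \left(-8\right) \frac{1}{257}\right)^{2} = \left(-85 - \frac{32}{257}\right)^{2} = \left(- \frac{21877}{257}\right)^{2} = \frac{478603129}{66049}$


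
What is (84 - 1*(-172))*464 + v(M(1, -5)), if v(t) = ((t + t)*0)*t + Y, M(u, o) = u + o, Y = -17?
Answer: 118767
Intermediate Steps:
M(u, o) = o + u
v(t) = -17 (v(t) = ((t + t)*0)*t - 17 = ((2*t)*0)*t - 17 = 0*t - 17 = 0 - 17 = -17)
(84 - 1*(-172))*464 + v(M(1, -5)) = (84 - 1*(-172))*464 - 17 = (84 + 172)*464 - 17 = 256*464 - 17 = 118784 - 17 = 118767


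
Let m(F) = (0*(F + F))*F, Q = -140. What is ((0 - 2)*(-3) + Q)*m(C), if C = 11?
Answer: 0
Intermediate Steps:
m(F) = 0 (m(F) = (0*(2*F))*F = 0*F = 0)
((0 - 2)*(-3) + Q)*m(C) = ((0 - 2)*(-3) - 140)*0 = (-2*(-3) - 140)*0 = (6 - 140)*0 = -134*0 = 0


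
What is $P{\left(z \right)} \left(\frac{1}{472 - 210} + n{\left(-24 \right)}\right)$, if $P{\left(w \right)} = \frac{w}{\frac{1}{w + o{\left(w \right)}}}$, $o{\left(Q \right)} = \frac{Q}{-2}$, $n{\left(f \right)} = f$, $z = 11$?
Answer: $- \frac{760727}{524} \approx -1451.8$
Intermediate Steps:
$o{\left(Q \right)} = - \frac{Q}{2}$ ($o{\left(Q \right)} = Q \left(- \frac{1}{2}\right) = - \frac{Q}{2}$)
$P{\left(w \right)} = \frac{w^{2}}{2}$ ($P{\left(w \right)} = \frac{w}{\frac{1}{w - \frac{w}{2}}} = \frac{w}{\frac{1}{\frac{1}{2} w}} = \frac{w}{2 \frac{1}{w}} = w \frac{w}{2} = \frac{w^{2}}{2}$)
$P{\left(z \right)} \left(\frac{1}{472 - 210} + n{\left(-24 \right)}\right) = \frac{11^{2}}{2} \left(\frac{1}{472 - 210} - 24\right) = \frac{1}{2} \cdot 121 \left(\frac{1}{262} - 24\right) = \frac{121 \left(\frac{1}{262} - 24\right)}{2} = \frac{121}{2} \left(- \frac{6287}{262}\right) = - \frac{760727}{524}$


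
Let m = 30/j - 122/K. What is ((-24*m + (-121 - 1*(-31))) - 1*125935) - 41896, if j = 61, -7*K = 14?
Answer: -10333205/61 ≈ -1.6940e+5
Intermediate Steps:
K = -2 (K = -⅐*14 = -2)
m = 3751/61 (m = 30/61 - 122/(-2) = 30*(1/61) - 122*(-½) = 30/61 + 61 = 3751/61 ≈ 61.492)
((-24*m + (-121 - 1*(-31))) - 1*125935) - 41896 = ((-24*3751/61 + (-121 - 1*(-31))) - 1*125935) - 41896 = ((-90024/61 + (-121 + 31)) - 125935) - 41896 = ((-90024/61 - 90) - 125935) - 41896 = (-95514/61 - 125935) - 41896 = -7777549/61 - 41896 = -10333205/61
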